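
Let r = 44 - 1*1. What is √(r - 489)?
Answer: I*√446 ≈ 21.119*I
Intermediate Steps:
r = 43 (r = 44 - 1 = 43)
√(r - 489) = √(43 - 489) = √(-446) = I*√446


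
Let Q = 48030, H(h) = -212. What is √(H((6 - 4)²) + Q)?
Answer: √47818 ≈ 218.67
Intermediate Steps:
√(H((6 - 4)²) + Q) = √(-212 + 48030) = √47818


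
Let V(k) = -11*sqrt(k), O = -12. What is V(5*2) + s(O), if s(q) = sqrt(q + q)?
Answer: -11*sqrt(10) + 2*I*sqrt(6) ≈ -34.785 + 4.899*I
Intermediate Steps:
s(q) = sqrt(2)*sqrt(q) (s(q) = sqrt(2*q) = sqrt(2)*sqrt(q))
V(5*2) + s(O) = -11*sqrt(10) + sqrt(2)*sqrt(-12) = -11*sqrt(10) + sqrt(2)*(2*I*sqrt(3)) = -11*sqrt(10) + 2*I*sqrt(6)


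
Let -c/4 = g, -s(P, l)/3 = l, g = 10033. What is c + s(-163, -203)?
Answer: -39523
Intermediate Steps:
s(P, l) = -3*l
c = -40132 (c = -4*10033 = -40132)
c + s(-163, -203) = -40132 - 3*(-203) = -40132 + 609 = -39523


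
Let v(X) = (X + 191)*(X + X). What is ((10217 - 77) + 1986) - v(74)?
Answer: -27094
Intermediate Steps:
v(X) = 2*X*(191 + X) (v(X) = (191 + X)*(2*X) = 2*X*(191 + X))
((10217 - 77) + 1986) - v(74) = ((10217 - 77) + 1986) - 2*74*(191 + 74) = (10140 + 1986) - 2*74*265 = 12126 - 1*39220 = 12126 - 39220 = -27094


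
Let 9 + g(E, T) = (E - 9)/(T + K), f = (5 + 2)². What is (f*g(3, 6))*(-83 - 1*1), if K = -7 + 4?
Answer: 45276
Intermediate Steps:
K = -3
f = 49 (f = 7² = 49)
g(E, T) = -9 + (-9 + E)/(-3 + T) (g(E, T) = -9 + (E - 9)/(T - 3) = -9 + (-9 + E)/(-3 + T))
(f*g(3, 6))*(-83 - 1*1) = (49*((18 + 3 - 9*6)/(-3 + 6)))*(-83 - 1*1) = (49*((18 + 3 - 54)/3))*(-83 - 1) = (49*((⅓)*(-33)))*(-84) = (49*(-11))*(-84) = -539*(-84) = 45276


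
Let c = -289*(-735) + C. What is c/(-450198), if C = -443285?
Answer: 115435/225099 ≈ 0.51282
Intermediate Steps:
c = -230870 (c = -289*(-735) - 443285 = 212415 - 443285 = -230870)
c/(-450198) = -230870/(-450198) = -230870*(-1/450198) = 115435/225099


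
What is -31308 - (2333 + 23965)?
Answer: -57606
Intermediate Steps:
-31308 - (2333 + 23965) = -31308 - 1*26298 = -31308 - 26298 = -57606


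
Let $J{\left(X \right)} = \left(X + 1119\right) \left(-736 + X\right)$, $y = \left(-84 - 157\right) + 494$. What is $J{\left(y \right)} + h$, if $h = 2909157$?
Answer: $2246481$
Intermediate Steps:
$y = 253$ ($y = -241 + 494 = 253$)
$J{\left(X \right)} = \left(-736 + X\right) \left(1119 + X\right)$ ($J{\left(X \right)} = \left(1119 + X\right) \left(-736 + X\right) = \left(-736 + X\right) \left(1119 + X\right)$)
$J{\left(y \right)} + h = \left(-823584 + 253^{2} + 383 \cdot 253\right) + 2909157 = \left(-823584 + 64009 + 96899\right) + 2909157 = -662676 + 2909157 = 2246481$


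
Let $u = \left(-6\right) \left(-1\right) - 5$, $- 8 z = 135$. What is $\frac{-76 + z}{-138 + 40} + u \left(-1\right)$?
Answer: $- \frac{41}{784} \approx -0.052296$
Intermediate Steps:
$z = - \frac{135}{8}$ ($z = \left(- \frac{1}{8}\right) 135 = - \frac{135}{8} \approx -16.875$)
$u = 1$ ($u = 6 - 5 = 1$)
$\frac{-76 + z}{-138 + 40} + u \left(-1\right) = \frac{-76 - \frac{135}{8}}{-138 + 40} + 1 \left(-1\right) = - \frac{743}{8 \left(-98\right)} - 1 = \left(- \frac{743}{8}\right) \left(- \frac{1}{98}\right) - 1 = \frac{743}{784} - 1 = - \frac{41}{784}$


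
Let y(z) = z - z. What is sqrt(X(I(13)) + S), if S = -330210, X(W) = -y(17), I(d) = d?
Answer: 3*I*sqrt(36690) ≈ 574.64*I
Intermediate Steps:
y(z) = 0
X(W) = 0 (X(W) = -1*0 = 0)
sqrt(X(I(13)) + S) = sqrt(0 - 330210) = sqrt(-330210) = 3*I*sqrt(36690)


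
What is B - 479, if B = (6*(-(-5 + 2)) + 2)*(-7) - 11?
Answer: -630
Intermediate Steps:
B = -151 (B = (6*(-1*(-3)) + 2)*(-7) - 11 = (6*3 + 2)*(-7) - 11 = (18 + 2)*(-7) - 11 = 20*(-7) - 11 = -140 - 11 = -151)
B - 479 = -151 - 479 = -630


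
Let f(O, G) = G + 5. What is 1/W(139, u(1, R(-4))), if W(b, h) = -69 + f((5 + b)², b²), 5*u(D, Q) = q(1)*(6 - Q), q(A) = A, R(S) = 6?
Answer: 1/19257 ≈ 5.1929e-5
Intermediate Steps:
f(O, G) = 5 + G
u(D, Q) = 6/5 - Q/5 (u(D, Q) = (1*(6 - Q))/5 = (6 - Q)/5 = 6/5 - Q/5)
W(b, h) = -64 + b² (W(b, h) = -69 + (5 + b²) = -64 + b²)
1/W(139, u(1, R(-4))) = 1/(-64 + 139²) = 1/(-64 + 19321) = 1/19257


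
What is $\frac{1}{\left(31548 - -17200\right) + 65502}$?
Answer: $\frac{1}{114250} \approx 8.7527 \cdot 10^{-6}$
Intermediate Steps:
$\frac{1}{\left(31548 - -17200\right) + 65502} = \frac{1}{\left(31548 + 17200\right) + 65502} = \frac{1}{48748 + 65502} = \frac{1}{114250}$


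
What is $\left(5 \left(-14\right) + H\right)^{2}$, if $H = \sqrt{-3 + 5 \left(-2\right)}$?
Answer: $\left(70 - i \sqrt{13}\right)^{2} \approx 4887.0 - 504.78 i$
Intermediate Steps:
$H = i \sqrt{13}$ ($H = \sqrt{-3 - 10} = \sqrt{-13} = i \sqrt{13} \approx 3.6056 i$)
$\left(5 \left(-14\right) + H\right)^{2} = \left(5 \left(-14\right) + i \sqrt{13}\right)^{2} = \left(-70 + i \sqrt{13}\right)^{2}$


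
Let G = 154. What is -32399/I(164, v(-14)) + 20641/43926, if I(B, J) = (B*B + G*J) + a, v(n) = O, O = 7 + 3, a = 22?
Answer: -69646408/104170509 ≈ -0.66858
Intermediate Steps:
O = 10
v(n) = 10
I(B, J) = 22 + B**2 + 154*J (I(B, J) = (B*B + 154*J) + 22 = (B**2 + 154*J) + 22 = 22 + B**2 + 154*J)
-32399/I(164, v(-14)) + 20641/43926 = -32399/(22 + 164**2 + 154*10) + 20641/43926 = -32399/(22 + 26896 + 1540) + 20641*(1/43926) = -32399/28458 + 20641/43926 = -69646408/104170509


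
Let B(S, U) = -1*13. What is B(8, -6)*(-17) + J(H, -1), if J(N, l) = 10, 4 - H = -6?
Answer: 231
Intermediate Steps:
H = 10 (H = 4 - 1*(-6) = 4 + 6 = 10)
B(S, U) = -13
B(8, -6)*(-17) + J(H, -1) = -13*(-17) + 10 = 221 + 10 = 231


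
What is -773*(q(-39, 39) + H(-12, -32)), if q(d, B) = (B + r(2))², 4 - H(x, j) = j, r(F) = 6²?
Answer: -4375953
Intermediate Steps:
r(F) = 36
H(x, j) = 4 - j
q(d, B) = (36 + B)² (q(d, B) = (B + 36)² = (36 + B)²)
-773*(q(-39, 39) + H(-12, -32)) = -773*((36 + 39)² + (4 - 1*(-32))) = -773*(75² + (4 + 32)) = -773*(5625 + 36) = -773*5661 = -4375953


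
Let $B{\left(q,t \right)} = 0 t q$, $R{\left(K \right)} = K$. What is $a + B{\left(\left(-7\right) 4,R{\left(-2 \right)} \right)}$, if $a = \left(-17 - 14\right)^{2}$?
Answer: $961$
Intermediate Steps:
$B{\left(q,t \right)} = 0$ ($B{\left(q,t \right)} = 0 q = 0$)
$a = 961$ ($a = \left(-31\right)^{2} = 961$)
$a + B{\left(\left(-7\right) 4,R{\left(-2 \right)} \right)} = 961 + 0 = 961$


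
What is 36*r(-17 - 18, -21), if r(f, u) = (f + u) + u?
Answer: -2772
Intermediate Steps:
r(f, u) = f + 2*u
36*r(-17 - 18, -21) = 36*((-17 - 18) + 2*(-21)) = 36*(-35 - 42) = 36*(-77) = -2772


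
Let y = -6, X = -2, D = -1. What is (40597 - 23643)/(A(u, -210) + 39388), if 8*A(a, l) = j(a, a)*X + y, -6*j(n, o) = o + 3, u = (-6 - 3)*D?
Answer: 67816/157551 ≈ 0.43044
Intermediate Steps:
u = 9 (u = (-6 - 3)*(-1) = -9*(-1) = 9)
j(n, o) = -1/2 - o/6 (j(n, o) = -(o + 3)/6 = -(3 + o)/6 = -1/2 - o/6)
A(a, l) = -5/8 + a/24 (A(a, l) = ((-1/2 - a/6)*(-2) - 6)/8 = ((1 + a/3) - 6)/8 = (-5 + a/3)/8 = -5/8 + a/24)
(40597 - 23643)/(A(u, -210) + 39388) = (40597 - 23643)/((-5/8 + (1/24)*9) + 39388) = 16954/((-5/8 + 3/8) + 39388) = 16954/(-1/4 + 39388) = 16954/(157551/4) = 16954*(4/157551) = 67816/157551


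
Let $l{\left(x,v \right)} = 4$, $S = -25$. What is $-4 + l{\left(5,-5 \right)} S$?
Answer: $-104$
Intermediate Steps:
$-4 + l{\left(5,-5 \right)} S = -4 + 4 \left(-25\right) = -4 - 100 = -104$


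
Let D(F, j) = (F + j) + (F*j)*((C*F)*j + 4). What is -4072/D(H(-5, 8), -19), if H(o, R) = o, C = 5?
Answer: -4072/45481 ≈ -0.089532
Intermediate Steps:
D(F, j) = F + j + F*j*(4 + 5*F*j) (D(F, j) = (F + j) + (F*j)*((5*F)*j + 4) = (F + j) + (F*j)*(5*F*j + 4) = (F + j) + (F*j)*(4 + 5*F*j) = (F + j) + F*j*(4 + 5*F*j) = F + j + F*j*(4 + 5*F*j))
-4072/D(H(-5, 8), -19) = -4072/(-5 - 19 + 4*(-5)*(-19) + 5*(-5)**2*(-19)**2) = -4072/(-5 - 19 + 380 + 5*25*361) = -4072/(-5 - 19 + 380 + 45125) = -4072/45481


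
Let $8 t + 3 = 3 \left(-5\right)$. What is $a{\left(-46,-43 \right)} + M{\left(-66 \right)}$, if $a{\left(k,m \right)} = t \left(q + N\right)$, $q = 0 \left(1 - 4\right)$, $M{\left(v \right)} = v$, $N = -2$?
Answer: $- \frac{123}{2} \approx -61.5$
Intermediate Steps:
$t = - \frac{9}{4}$ ($t = - \frac{3}{8} + \frac{3 \left(-5\right)}{8} = - \frac{3}{8} + \frac{1}{8} \left(-15\right) = - \frac{3}{8} - \frac{15}{8} = - \frac{9}{4} \approx -2.25$)
$q = 0$ ($q = 0 \left(-3\right) = 0$)
$a{\left(k,m \right)} = \frac{9}{2}$ ($a{\left(k,m \right)} = - \frac{9 \left(0 - 2\right)}{4} = \left(- \frac{9}{4}\right) \left(-2\right) = \frac{9}{2}$)
$a{\left(-46,-43 \right)} + M{\left(-66 \right)} = \frac{9}{2} - 66 = - \frac{123}{2}$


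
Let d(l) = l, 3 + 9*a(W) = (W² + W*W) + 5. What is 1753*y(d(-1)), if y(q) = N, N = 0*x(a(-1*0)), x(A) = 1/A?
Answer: 0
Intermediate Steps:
a(W) = 2/9 + 2*W²/9 (a(W) = -⅓ + ((W² + W*W) + 5)/9 = -⅓ + ((W² + W²) + 5)/9 = -⅓ + (2*W² + 5)/9 = -⅓ + (5 + 2*W²)/9 = -⅓ + (5/9 + 2*W²/9) = 2/9 + 2*W²/9)
x(A) = 1/A
N = 0 (N = 0/(2/9 + 2*(-1*0)²/9) = 0/(2/9 + (2/9)*0²) = 0/(2/9 + (2/9)*0) = 0/(2/9 + 0) = 0/(2/9) = 0*(9/2) = 0)
y(q) = 0
1753*y(d(-1)) = 1753*0 = 0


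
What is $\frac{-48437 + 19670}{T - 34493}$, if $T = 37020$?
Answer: $- \frac{28767}{2527} \approx -11.384$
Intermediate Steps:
$\frac{-48437 + 19670}{T - 34493} = \frac{-48437 + 19670}{37020 - 34493} = - \frac{28767}{2527}$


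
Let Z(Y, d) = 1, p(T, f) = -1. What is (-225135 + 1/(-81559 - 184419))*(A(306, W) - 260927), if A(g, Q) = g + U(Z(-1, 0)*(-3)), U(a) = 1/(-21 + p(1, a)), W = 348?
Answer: 343337227733234553/5851516 ≈ 5.8675e+10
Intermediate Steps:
U(a) = -1/22 (U(a) = 1/(-21 - 1) = 1/(-22) = -1/22)
A(g, Q) = -1/22 + g (A(g, Q) = g - 1/22 = -1/22 + g)
(-225135 + 1/(-81559 - 184419))*(A(306, W) - 260927) = (-225135 + 1/(-81559 - 184419))*((-1/22 + 306) - 260927) = (-225135 + 1/(-265978))*(6731/22 - 260927) = (-225135 - 1/265978)*(-5733663/22) = -59880957031/265978*(-5733663/22) = 343337227733234553/5851516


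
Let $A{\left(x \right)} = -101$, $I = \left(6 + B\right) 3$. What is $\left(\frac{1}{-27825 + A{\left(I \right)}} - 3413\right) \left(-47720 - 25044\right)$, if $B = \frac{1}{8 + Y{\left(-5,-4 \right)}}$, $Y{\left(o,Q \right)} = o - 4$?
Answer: $\frac{3467620773698}{13963} \approx 2.4834 \cdot 10^{8}$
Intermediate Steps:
$Y{\left(o,Q \right)} = -4 + o$
$B = -1$ ($B = \frac{1}{8 - 9} = \frac{1}{-1} = -1$)
$I = 15$ ($I = \left(6 - 1\right) 3 = 5 \cdot 3 = 15$)
$\left(\frac{1}{-27825 + A{\left(I \right)}} - 3413\right) \left(-47720 - 25044\right) = \left(\frac{1}{-27825 - 101} - 3413\right) \left(-47720 - 25044\right) = \left(\frac{1}{-27926} - 3413\right) \left(-72764\right) = \left(- \frac{1}{27926} - 3413\right) \left(-72764\right) = \left(- \frac{95311439}{27926}\right) \left(-72764\right) = \frac{3467620773698}{13963}$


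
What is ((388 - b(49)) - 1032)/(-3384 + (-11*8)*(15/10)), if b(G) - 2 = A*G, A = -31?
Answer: -291/1172 ≈ -0.24829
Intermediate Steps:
b(G) = 2 - 31*G
((388 - b(49)) - 1032)/(-3384 + (-11*8)*(15/10)) = ((388 - (2 - 31*49)) - 1032)/(-3384 + (-11*8)*(15/10)) = ((388 - (2 - 1519)) - 1032)/(-3384 - 1320/10) = ((388 - 1*(-1517)) - 1032)/(-3384 - 88*3/2) = ((388 + 1517) - 1032)/(-3384 - 132) = (1905 - 1032)/(-3516) = 873*(-1/3516) = -291/1172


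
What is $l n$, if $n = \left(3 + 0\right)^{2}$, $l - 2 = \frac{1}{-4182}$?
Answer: $\frac{25089}{1394} \approx 17.998$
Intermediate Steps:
$l = \frac{8363}{4182}$ ($l = 2 + \frac{1}{-4182} = 2 - \frac{1}{4182} = \frac{8363}{4182} \approx 1.9998$)
$n = 9$ ($n = 3^{2} = 9$)
$l n = \frac{8363}{4182} \cdot 9 = \frac{25089}{1394}$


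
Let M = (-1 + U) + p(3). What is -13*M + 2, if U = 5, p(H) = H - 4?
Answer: -37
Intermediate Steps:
p(H) = -4 + H
M = 3 (M = (-1 + 5) + (-4 + 3) = 4 - 1 = 3)
-13*M + 2 = -13*3 + 2 = -39 + 2 = -37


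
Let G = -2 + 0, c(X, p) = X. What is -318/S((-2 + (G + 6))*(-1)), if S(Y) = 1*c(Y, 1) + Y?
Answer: 159/2 ≈ 79.500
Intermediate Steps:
G = -2
S(Y) = 2*Y (S(Y) = 1*Y + Y = Y + Y = 2*Y)
-318/S((-2 + (G + 6))*(-1)) = -318*(-1/(2*(-2 + (-2 + 6)))) = -318*(-1/(2*(-2 + 4))) = -318/(2*(2*(-1))) = -318/(2*(-2)) = -318/(-4) = -318*(-1/4) = 159/2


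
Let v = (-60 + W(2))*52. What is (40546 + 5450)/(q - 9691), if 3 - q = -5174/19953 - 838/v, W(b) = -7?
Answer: -1598734763496/336736071887 ≈ -4.7477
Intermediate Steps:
v = -3484 (v = (-60 - 7)*52 = -67*52 = -3484)
q = 104927179/34758126 (q = 3 - (-5174/19953 - 838/(-3484)) = 3 - (-5174*1/19953 - 838*(-1/3484)) = 3 - (-5174/19953 + 419/1742) = 3 - 1*(-652801/34758126) = 3 + 652801/34758126 = 104927179/34758126 ≈ 3.0188)
(40546 + 5450)/(q - 9691) = (40546 + 5450)/(104927179/34758126 - 9691) = 45996/(-336736071887/34758126) = 45996*(-34758126/336736071887) = -1598734763496/336736071887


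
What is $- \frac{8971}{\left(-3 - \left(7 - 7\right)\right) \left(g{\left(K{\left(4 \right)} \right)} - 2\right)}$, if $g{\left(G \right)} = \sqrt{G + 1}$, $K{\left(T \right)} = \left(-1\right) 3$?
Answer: $- \frac{8971}{9} - \frac{8971 i \sqrt{2}}{18} \approx -996.78 - 704.83 i$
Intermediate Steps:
$K{\left(T \right)} = -3$
$g{\left(G \right)} = \sqrt{1 + G}$
$- \frac{8971}{\left(-3 - \left(7 - 7\right)\right) \left(g{\left(K{\left(4 \right)} \right)} - 2\right)} = - \frac{8971}{\left(-3 - \left(7 - 7\right)\right) \left(\sqrt{1 - 3} - 2\right)} = - \frac{8971}{\left(-3 - \left(7 - 7\right)\right) \left(\sqrt{-2} - 2\right)} = - \frac{8971}{\left(-3 - 0\right) \left(i \sqrt{2} - 2\right)} = - \frac{8971}{\left(-3 + 0\right) \left(-2 + i \sqrt{2}\right)} = - \frac{8971}{\left(-3\right) \left(-2 + i \sqrt{2}\right)} = - \frac{8971}{6 - 3 i \sqrt{2}}$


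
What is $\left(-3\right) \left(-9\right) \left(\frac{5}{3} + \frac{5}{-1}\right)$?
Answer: $-90$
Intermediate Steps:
$\left(-3\right) \left(-9\right) \left(\frac{5}{3} + \frac{5}{-1}\right) = 27 \left(5 \cdot \frac{1}{3} + 5 \left(-1\right)\right) = 27 \left(\frac{5}{3} - 5\right) = 27 \left(- \frac{10}{3}\right) = -90$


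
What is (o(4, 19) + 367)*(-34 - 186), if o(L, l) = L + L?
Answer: -82500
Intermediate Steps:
o(L, l) = 2*L
(o(4, 19) + 367)*(-34 - 186) = (2*4 + 367)*(-34 - 186) = (8 + 367)*(-220) = 375*(-220) = -82500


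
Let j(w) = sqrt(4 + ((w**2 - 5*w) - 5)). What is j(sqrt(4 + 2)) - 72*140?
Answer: -10080 + sqrt(5 - 5*sqrt(6)) ≈ -10080.0 + 2.6921*I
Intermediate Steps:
j(w) = sqrt(-1 + w**2 - 5*w) (j(w) = sqrt(4 + (-5 + w**2 - 5*w)) = sqrt(-1 + w**2 - 5*w))
j(sqrt(4 + 2)) - 72*140 = sqrt(-1 + (sqrt(4 + 2))**2 - 5*sqrt(4 + 2)) - 72*140 = sqrt(-1 + (sqrt(6))**2 - 5*sqrt(6)) - 10080 = sqrt(-1 + 6 - 5*sqrt(6)) - 10080 = sqrt(5 - 5*sqrt(6)) - 10080 = -10080 + sqrt(5 - 5*sqrt(6))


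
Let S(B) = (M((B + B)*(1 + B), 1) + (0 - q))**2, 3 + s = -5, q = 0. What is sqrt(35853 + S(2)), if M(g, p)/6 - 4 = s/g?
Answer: sqrt(36253) ≈ 190.40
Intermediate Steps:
s = -8 (s = -3 - 5 = -8)
M(g, p) = 24 - 48/g (M(g, p) = 24 + 6*(-8/g) = 24 - 48/g)
S(B) = (24 - 24/(B*(1 + B)))**2 (S(B) = ((24 - 48*1/((1 + B)*(B + B))) + (0 - 1*0))**2 = ((24 - 48*1/(2*B*(1 + B))) + (0 + 0))**2 = ((24 - 48*1/(2*B*(1 + B))) + 0)**2 = ((24 - 24/(B*(1 + B))) + 0)**2 = (24 - 24/(B*(1 + B)))**2)
sqrt(35853 + S(2)) = sqrt(35853 + 576*(-1 + 2*(1 + 2))**2/(2**2*(1 + 2)**2)) = sqrt(35853 + 576*(1/4)*(-1 + 2*3)**2/3**2) = sqrt(35853 + 576*(1/4)*(1/9)*(-1 + 6)**2) = sqrt(35853 + 576*(1/4)*(1/9)*5**2) = sqrt(35853 + 576*(1/4)*(1/9)*25) = sqrt(35853 + 400) = sqrt(36253)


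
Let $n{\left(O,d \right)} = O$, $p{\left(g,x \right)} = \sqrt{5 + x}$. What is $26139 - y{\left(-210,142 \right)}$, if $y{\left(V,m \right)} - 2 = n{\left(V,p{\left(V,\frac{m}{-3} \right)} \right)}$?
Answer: $26347$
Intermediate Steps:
$y{\left(V,m \right)} = 2 + V$
$26139 - y{\left(-210,142 \right)} = 26139 - \left(2 - 210\right) = 26139 - -208 = 26139 + 208 = 26347$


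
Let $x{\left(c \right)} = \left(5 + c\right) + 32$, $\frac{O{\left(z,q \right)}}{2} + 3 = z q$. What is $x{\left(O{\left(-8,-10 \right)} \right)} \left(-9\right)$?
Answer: $-1719$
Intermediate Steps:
$O{\left(z,q \right)} = -6 + 2 q z$ ($O{\left(z,q \right)} = -6 + 2 z q = -6 + 2 q z$)
$x{\left(c \right)} = 37 + c$
$x{\left(O{\left(-8,-10 \right)} \right)} \left(-9\right) = \left(37 - \left(6 + 20 \left(-8\right)\right)\right) \left(-9\right) = \left(37 + \left(-6 + 160\right)\right) \left(-9\right) = \left(37 + 154\right) \left(-9\right) = 191 \left(-9\right) = -1719$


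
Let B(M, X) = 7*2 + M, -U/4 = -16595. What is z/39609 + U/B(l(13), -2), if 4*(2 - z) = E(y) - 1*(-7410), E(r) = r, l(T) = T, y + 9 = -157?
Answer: 10819739/4401 ≈ 2458.5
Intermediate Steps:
y = -166 (y = -9 - 157 = -166)
U = 66380 (U = -4*(-16595) = 66380)
z = -1809 (z = 2 - (-166 - 1*(-7410))/4 = 2 - (-166 + 7410)/4 = 2 - ¼*7244 = 2 - 1811 = -1809)
B(M, X) = 14 + M
z/39609 + U/B(l(13), -2) = -1809/39609 + 66380/(14 + 13) = -1809*1/39609 + 66380/27 = -67/1467 + 66380*(1/27) = -67/1467 + 66380/27 = 10819739/4401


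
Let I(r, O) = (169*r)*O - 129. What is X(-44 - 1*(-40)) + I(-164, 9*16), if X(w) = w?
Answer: -3991237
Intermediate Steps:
I(r, O) = -129 + 169*O*r (I(r, O) = 169*O*r - 129 = -129 + 169*O*r)
X(-44 - 1*(-40)) + I(-164, 9*16) = (-44 - 1*(-40)) + (-129 + 169*(9*16)*(-164)) = (-44 + 40) + (-129 + 169*144*(-164)) = -4 + (-129 - 3991104) = -4 - 3991233 = -3991237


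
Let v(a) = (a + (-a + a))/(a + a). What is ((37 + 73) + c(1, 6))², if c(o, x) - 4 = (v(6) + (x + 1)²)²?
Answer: 105206049/16 ≈ 6.5754e+6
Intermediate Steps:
v(a) = ½ (v(a) = (a + 0)/((2*a)) = a*(1/(2*a)) = ½)
c(o, x) = 4 + (½ + (1 + x)²)² (c(o, x) = 4 + (½ + (x + 1)²)² = 4 + (½ + (1 + x)²)²)
((37 + 73) + c(1, 6))² = ((37 + 73) + (4 + (1 + 2*(1 + 6)²)²/4))² = (110 + (4 + (1 + 2*7²)²/4))² = (110 + (4 + (1 + 2*49)²/4))² = (110 + (4 + (1 + 98)²/4))² = (110 + (4 + (¼)*99²))² = (110 + (4 + (¼)*9801))² = (110 + (4 + 9801/4))² = (110 + 9817/4)² = (10257/4)² = 105206049/16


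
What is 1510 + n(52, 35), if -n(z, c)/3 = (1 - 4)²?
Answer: 1483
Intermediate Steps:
n(z, c) = -27 (n(z, c) = -3*(1 - 4)² = -3*(-3)² = -3*9 = -27)
1510 + n(52, 35) = 1510 - 27 = 1483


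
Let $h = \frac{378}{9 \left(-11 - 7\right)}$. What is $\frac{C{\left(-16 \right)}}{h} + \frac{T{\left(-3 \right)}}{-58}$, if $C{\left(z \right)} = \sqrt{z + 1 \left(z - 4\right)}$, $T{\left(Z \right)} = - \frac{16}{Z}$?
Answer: $- \frac{8}{87} - \frac{18 i}{7} \approx -0.091954 - 2.5714 i$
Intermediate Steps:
$h = - \frac{7}{3}$ ($h = \frac{378}{9 \left(-18\right)} = \frac{378}{-162} = 378 \left(- \frac{1}{162}\right) = - \frac{7}{3} \approx -2.3333$)
$C{\left(z \right)} = \sqrt{-4 + 2 z}$ ($C{\left(z \right)} = \sqrt{z + 1 \left(-4 + z\right)} = \sqrt{z + \left(-4 + z\right)} = \sqrt{-4 + 2 z}$)
$\frac{C{\left(-16 \right)}}{h} + \frac{T{\left(-3 \right)}}{-58} = \frac{\sqrt{-4 + 2 \left(-16\right)}}{- \frac{7}{3}} + \frac{\left(-16\right) \frac{1}{-3}}{-58} = \sqrt{-4 - 32} \left(- \frac{3}{7}\right) + \left(-16\right) \left(- \frac{1}{3}\right) \left(- \frac{1}{58}\right) = \sqrt{-36} \left(- \frac{3}{7}\right) + \frac{16}{3} \left(- \frac{1}{58}\right) = 6 i \left(- \frac{3}{7}\right) - \frac{8}{87} = - \frac{18 i}{7} - \frac{8}{87} = - \frac{8}{87} - \frac{18 i}{7}$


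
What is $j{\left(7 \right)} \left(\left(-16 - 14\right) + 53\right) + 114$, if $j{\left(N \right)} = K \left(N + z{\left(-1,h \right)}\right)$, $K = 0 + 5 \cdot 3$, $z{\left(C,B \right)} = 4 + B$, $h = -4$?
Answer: $2529$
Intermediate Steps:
$K = 15$ ($K = 0 + 15 = 15$)
$j{\left(N \right)} = 15 N$ ($j{\left(N \right)} = 15 \left(N + \left(4 - 4\right)\right) = 15 \left(N + 0\right) = 15 N$)
$j{\left(7 \right)} \left(\left(-16 - 14\right) + 53\right) + 114 = 15 \cdot 7 \left(\left(-16 - 14\right) + 53\right) + 114 = 105 \left(-30 + 53\right) + 114 = 105 \cdot 23 + 114 = 2415 + 114 = 2529$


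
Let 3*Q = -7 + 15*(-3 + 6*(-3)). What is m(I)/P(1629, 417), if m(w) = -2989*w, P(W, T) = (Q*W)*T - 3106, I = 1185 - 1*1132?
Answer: 158417/72913888 ≈ 0.0021727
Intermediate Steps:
I = 53 (I = 1185 - 1132 = 53)
Q = -322/3 (Q = (-7 + 15*(-3 + 6*(-3)))/3 = (-7 + 15*(-3 - 18))/3 = (-7 + 15*(-21))/3 = (-7 - 315)/3 = (1/3)*(-322) = -322/3 ≈ -107.33)
P(W, T) = -3106 - 322*T*W/3 (P(W, T) = (-322*W/3)*T - 3106 = -322*T*W/3 - 3106 = -3106 - 322*T*W/3)
m(I)/P(1629, 417) = (-2989*53)/(-3106 - 322/3*417*1629) = -158417/(-3106 - 72910782) = -158417/(-72913888) = -158417*(-1/72913888) = 158417/72913888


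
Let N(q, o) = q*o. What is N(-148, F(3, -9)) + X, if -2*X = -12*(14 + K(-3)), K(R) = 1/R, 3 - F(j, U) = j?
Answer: 82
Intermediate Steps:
F(j, U) = 3 - j
N(q, o) = o*q
X = 82 (X = -(-6)*(14 + 1/(-3)) = -(-6)*(14 - 1/3) = -(-6)*41/3 = -1/2*(-164) = 82)
N(-148, F(3, -9)) + X = (3 - 1*3)*(-148) + 82 = (3 - 3)*(-148) + 82 = 0*(-148) + 82 = 0 + 82 = 82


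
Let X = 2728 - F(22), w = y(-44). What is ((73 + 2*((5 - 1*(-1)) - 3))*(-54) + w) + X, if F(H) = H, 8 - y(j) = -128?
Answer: -1424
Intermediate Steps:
y(j) = 136 (y(j) = 8 - 1*(-128) = 8 + 128 = 136)
w = 136
X = 2706 (X = 2728 - 1*22 = 2728 - 22 = 2706)
((73 + 2*((5 - 1*(-1)) - 3))*(-54) + w) + X = ((73 + 2*((5 - 1*(-1)) - 3))*(-54) + 136) + 2706 = ((73 + 2*((5 + 1) - 3))*(-54) + 136) + 2706 = ((73 + 2*(6 - 3))*(-54) + 136) + 2706 = ((73 + 2*3)*(-54) + 136) + 2706 = ((73 + 6)*(-54) + 136) + 2706 = (79*(-54) + 136) + 2706 = (-4266 + 136) + 2706 = -4130 + 2706 = -1424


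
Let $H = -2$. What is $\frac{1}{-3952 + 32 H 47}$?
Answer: $- \frac{1}{6960} \approx -0.00014368$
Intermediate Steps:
$\frac{1}{-3952 + 32 H 47} = \frac{1}{-3952 + 32 \left(-2\right) 47} = \frac{1}{-3952 - 3008} = \frac{1}{-6960} = - \frac{1}{6960}$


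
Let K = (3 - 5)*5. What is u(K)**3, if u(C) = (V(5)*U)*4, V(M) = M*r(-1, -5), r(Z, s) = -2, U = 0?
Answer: 0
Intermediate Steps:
V(M) = -2*M (V(M) = M*(-2) = -2*M)
K = -10 (K = -2*5 = -10)
u(C) = 0 (u(C) = (-2*5*0)*4 = -10*0*4 = 0*4 = 0)
u(K)**3 = 0**3 = 0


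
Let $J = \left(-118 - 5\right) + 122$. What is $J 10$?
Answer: $-10$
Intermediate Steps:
$J = -1$ ($J = -123 + 122 = -1$)
$J 10 = \left(-1\right) 10 = -10$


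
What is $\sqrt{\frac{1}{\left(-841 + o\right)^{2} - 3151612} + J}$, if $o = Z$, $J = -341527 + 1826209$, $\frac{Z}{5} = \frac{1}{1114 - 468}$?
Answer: $\frac{\sqrt{1544856600447997045013165173806}}{1020063868431} \approx 1218.5$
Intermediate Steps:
$Z = \frac{5}{646}$ ($Z = \frac{5}{1114 - 468} = \frac{5}{646} \approx 0.0077399$)
$J = 1484682$
$o = \frac{5}{646} \approx 0.0077399$
$\sqrt{\frac{1}{\left(-841 + o\right)^{2} - 3151612} + J} = \sqrt{\frac{1}{\left(-841 + \frac{5}{646}\right)^{2} - 3151612} + 1484682} = \sqrt{\frac{1}{\left(- \frac{543281}{646}\right)^{2} - 3151612} + 1484682} = \sqrt{\frac{1}{\frac{295154244961}{417316} - 3151612} + 1484682} = \sqrt{\frac{1}{- \frac{1020063868431}{417316}} + 1484682} = \sqrt{- \frac{417316}{1020063868431} + 1484682} = \sqrt{\frac{1514470464309456626}{1020063868431}} = \frac{\sqrt{1544856600447997045013165173806}}{1020063868431}$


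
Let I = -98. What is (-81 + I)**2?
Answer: 32041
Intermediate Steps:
(-81 + I)**2 = (-81 - 98)**2 = (-179)**2 = 32041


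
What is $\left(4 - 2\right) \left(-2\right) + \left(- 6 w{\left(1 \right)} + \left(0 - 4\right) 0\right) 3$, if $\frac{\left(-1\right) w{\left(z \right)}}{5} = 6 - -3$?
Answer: $806$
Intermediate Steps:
$w{\left(z \right)} = -45$ ($w{\left(z \right)} = - 5 \left(6 - -3\right) = - 5 \left(6 + 3\right) = \left(-5\right) 9 = -45$)
$\left(4 - 2\right) \left(-2\right) + \left(- 6 w{\left(1 \right)} + \left(0 - 4\right) 0\right) 3 = \left(4 - 2\right) \left(-2\right) + \left(\left(-6\right) \left(-45\right) + \left(0 - 4\right) 0\right) 3 = 2 \left(-2\right) + \left(270 - 0\right) 3 = -4 + \left(270 + 0\right) 3 = -4 + 270 \cdot 3 = -4 + 810 = 806$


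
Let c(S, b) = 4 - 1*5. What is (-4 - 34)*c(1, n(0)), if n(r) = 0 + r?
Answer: 38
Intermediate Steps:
n(r) = r
c(S, b) = -1 (c(S, b) = 4 - 5 = -1)
(-4 - 34)*c(1, n(0)) = (-4 - 34)*(-1) = -38*(-1) = 38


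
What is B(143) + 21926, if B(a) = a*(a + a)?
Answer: 62824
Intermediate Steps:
B(a) = 2*a**2 (B(a) = a*(2*a) = 2*a**2)
B(143) + 21926 = 2*143**2 + 21926 = 2*20449 + 21926 = 40898 + 21926 = 62824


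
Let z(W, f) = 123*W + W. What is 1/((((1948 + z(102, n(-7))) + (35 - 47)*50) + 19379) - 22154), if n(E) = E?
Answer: 1/11221 ≈ 8.9119e-5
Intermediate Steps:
z(W, f) = 124*W
1/((((1948 + z(102, n(-7))) + (35 - 47)*50) + 19379) - 22154) = 1/((((1948 + 124*102) + (35 - 47)*50) + 19379) - 22154) = 1/((((1948 + 12648) - 12*50) + 19379) - 22154) = 1/(((14596 - 600) + 19379) - 22154) = 1/((13996 + 19379) - 22154) = 1/(33375 - 22154) = 1/11221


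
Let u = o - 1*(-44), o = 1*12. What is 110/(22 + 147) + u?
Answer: 9574/169 ≈ 56.651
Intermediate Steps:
o = 12
u = 56 (u = 12 - 1*(-44) = 12 + 44 = 56)
110/(22 + 147) + u = 110/(22 + 147) + 56 = 110/169 + 56 = 9574/169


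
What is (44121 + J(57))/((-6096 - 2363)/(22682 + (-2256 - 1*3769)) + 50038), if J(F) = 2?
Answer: 734956811/833474507 ≈ 0.88180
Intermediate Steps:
(44121 + J(57))/((-6096 - 2363)/(22682 + (-2256 - 1*3769)) + 50038) = (44121 + 2)/((-6096 - 2363)/(22682 + (-2256 - 1*3769)) + 50038) = 44123/(-8459/(22682 + (-2256 - 3769)) + 50038) = 44123/(-8459/(22682 - 6025) + 50038) = 44123/(-8459/16657 + 50038) = 44123/(833474507/16657) = 44123*(16657/833474507) = 734956811/833474507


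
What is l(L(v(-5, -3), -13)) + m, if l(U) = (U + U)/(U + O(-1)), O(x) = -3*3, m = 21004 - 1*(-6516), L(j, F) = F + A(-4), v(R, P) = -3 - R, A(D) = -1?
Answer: 632988/23 ≈ 27521.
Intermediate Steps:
L(j, F) = -1 + F (L(j, F) = F - 1 = -1 + F)
m = 27520 (m = 21004 + 6516 = 27520)
O(x) = -9
l(U) = 2*U/(-9 + U) (l(U) = (U + U)/(U - 9) = (2*U)/(-9 + U) = 2*U/(-9 + U))
l(L(v(-5, -3), -13)) + m = 2*(-1 - 13)/(-9 + (-1 - 13)) + 27520 = 2*(-14)/(-9 - 14) + 27520 = 2*(-14)/(-23) + 27520 = 2*(-14)*(-1/23) + 27520 = 28/23 + 27520 = 632988/23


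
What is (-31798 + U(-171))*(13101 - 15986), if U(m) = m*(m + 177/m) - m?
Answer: 6372965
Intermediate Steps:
U(m) = -m + m*(m + 177/m)
(-31798 + U(-171))*(13101 - 15986) = (-31798 + (177 + (-171)**2 - 1*(-171)))*(13101 - 15986) = (-31798 + (177 + 29241 + 171))*(-2885) = (-31798 + 29589)*(-2885) = -2209*(-2885) = 6372965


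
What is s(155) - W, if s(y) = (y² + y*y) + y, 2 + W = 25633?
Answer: 22574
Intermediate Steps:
W = 25631 (W = -2 + 25633 = 25631)
s(y) = y + 2*y² (s(y) = (y² + y²) + y = 2*y² + y = y + 2*y²)
s(155) - W = 155*(1 + 2*155) - 1*25631 = 155*(1 + 310) - 25631 = 155*311 - 25631 = 48205 - 25631 = 22574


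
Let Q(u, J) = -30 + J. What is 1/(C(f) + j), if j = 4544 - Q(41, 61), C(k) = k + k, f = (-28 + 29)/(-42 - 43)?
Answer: 85/383603 ≈ 0.00022158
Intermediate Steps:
f = -1/85 (f = 1/(-85) = 1*(-1/85) = -1/85 ≈ -0.011765)
C(k) = 2*k
j = 4513 (j = 4544 - (-30 + 61) = 4544 - 1*31 = 4544 - 31 = 4513)
1/(C(f) + j) = 1/(2*(-1/85) + 4513) = 1/(-2/85 + 4513) = 1/(383603/85) = 85/383603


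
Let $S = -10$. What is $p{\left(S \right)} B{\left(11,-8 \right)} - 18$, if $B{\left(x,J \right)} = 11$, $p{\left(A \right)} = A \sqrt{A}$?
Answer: $-18 - 110 i \sqrt{10} \approx -18.0 - 347.85 i$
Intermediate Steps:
$p{\left(A \right)} = A^{\frac{3}{2}}$
$p{\left(S \right)} B{\left(11,-8 \right)} - 18 = \left(-10\right)^{\frac{3}{2}} \cdot 11 - 18 = - 10 i \sqrt{10} \cdot 11 - 18 = - 110 i \sqrt{10} - 18 = -18 - 110 i \sqrt{10}$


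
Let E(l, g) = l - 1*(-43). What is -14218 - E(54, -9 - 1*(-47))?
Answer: -14315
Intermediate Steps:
E(l, g) = 43 + l (E(l, g) = l + 43 = 43 + l)
-14218 - E(54, -9 - 1*(-47)) = -14218 - (43 + 54) = -14218 - 1*97 = -14218 - 97 = -14315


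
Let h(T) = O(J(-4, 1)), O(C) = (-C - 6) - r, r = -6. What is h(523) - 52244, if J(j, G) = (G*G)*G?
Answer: -52245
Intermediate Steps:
J(j, G) = G³ (J(j, G) = G²*G = G³)
O(C) = -C (O(C) = (-C - 6) - 1*(-6) = (-6 - C) + 6 = -C)
h(T) = -1 (h(T) = -1*1³ = -1*1 = -1)
h(523) - 52244 = -1 - 52244 = -52245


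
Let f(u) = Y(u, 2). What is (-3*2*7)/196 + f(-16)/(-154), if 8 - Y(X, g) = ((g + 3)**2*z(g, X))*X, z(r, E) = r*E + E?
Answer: 2737/22 ≈ 124.41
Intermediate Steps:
z(r, E) = E + E*r (z(r, E) = E*r + E = E + E*r)
Y(X, g) = 8 - X**2*(3 + g)**2*(1 + g) (Y(X, g) = 8 - (g + 3)**2*(X*(1 + g))*X = 8 - (3 + g)**2*(X*(1 + g))*X = 8 - X*(3 + g)**2*(1 + g)*X = 8 - X**2*(3 + g)**2*(1 + g))
f(u) = 8 - 75*u**2 (f(u) = 8 - u**2*(3 + 2)**2*(1 + 2) = 8 - 1*u**2*5**2*3 = 8 - 1*u**2*25*3 = 8 - 75*u**2)
(-3*2*7)/196 + f(-16)/(-154) = (-3*2*7)/196 + (8 - 75*(-16)**2)/(-154) = -6*7*(1/196) + (8 - 75*256)*(-1/154) = -42*1/196 + (8 - 19200)*(-1/154) = -3/14 - 19192*(-1/154) = -3/14 + 9596/77 = 2737/22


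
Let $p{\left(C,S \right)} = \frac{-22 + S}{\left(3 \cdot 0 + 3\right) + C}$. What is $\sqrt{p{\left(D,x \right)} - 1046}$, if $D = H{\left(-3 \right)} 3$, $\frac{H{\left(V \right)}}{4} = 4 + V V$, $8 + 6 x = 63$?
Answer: $\frac{i \sqrt{105783866}}{318} \approx 32.343 i$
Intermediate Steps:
$x = \frac{55}{6}$ ($x = - \frac{4}{3} + \frac{1}{6} \cdot 63 = - \frac{4}{3} + \frac{21}{2} = \frac{55}{6} \approx 9.1667$)
$H{\left(V \right)} = 16 + 4 V^{2}$ ($H{\left(V \right)} = 4 \left(4 + V V\right) = 4 \left(4 + V^{2}\right) = 16 + 4 V^{2}$)
$D = 156$ ($D = \left(16 + 4 \left(-3\right)^{2}\right) 3 = \left(16 + 4 \cdot 9\right) 3 = \left(16 + 36\right) 3 = 52 \cdot 3 = 156$)
$p{\left(C,S \right)} = \frac{-22 + S}{3 + C}$ ($p{\left(C,S \right)} = \frac{-22 + S}{\left(0 + 3\right) + C} = \frac{-22 + S}{3 + C}$)
$\sqrt{p{\left(D,x \right)} - 1046} = \sqrt{\frac{-22 + \frac{55}{6}}{3 + 156} - 1046} = \sqrt{\frac{1}{159} \left(- \frac{77}{6}\right) - 1046} = \sqrt{- \frac{77}{954} - 1046} = \sqrt{- \frac{997961}{954}} = \frac{i \sqrt{105783866}}{318}$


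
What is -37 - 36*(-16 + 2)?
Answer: 467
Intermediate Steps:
-37 - 36*(-16 + 2) = -37 - 36*(-14) = -37 + 504 = 467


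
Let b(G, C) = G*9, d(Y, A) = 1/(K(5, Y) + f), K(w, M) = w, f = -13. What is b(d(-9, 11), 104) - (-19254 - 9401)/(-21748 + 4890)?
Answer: -190481/67432 ≈ -2.8248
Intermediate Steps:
d(Y, A) = -⅛ (d(Y, A) = 1/(5 - 13) = 1/(-8) = -⅛)
b(G, C) = 9*G
b(d(-9, 11), 104) - (-19254 - 9401)/(-21748 + 4890) = 9*(-⅛) - (-19254 - 9401)/(-21748 + 4890) = -9/8 - (-28655)/(-16858) = -9/8 - (-28655)*(-1)/16858 = -9/8 - 1*28655/16858 = -9/8 - 28655/16858 = -190481/67432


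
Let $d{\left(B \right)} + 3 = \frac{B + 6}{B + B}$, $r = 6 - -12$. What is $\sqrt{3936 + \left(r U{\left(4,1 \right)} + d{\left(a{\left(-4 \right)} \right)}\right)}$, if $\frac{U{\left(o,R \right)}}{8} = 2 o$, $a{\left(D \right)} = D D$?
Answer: $\frac{\sqrt{81371}}{4} \approx 71.314$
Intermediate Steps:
$a{\left(D \right)} = D^{2}$
$U{\left(o,R \right)} = 16 o$ ($U{\left(o,R \right)} = 8 \cdot 2 o = 16 o$)
$r = 18$ ($r = 6 + 12 = 18$)
$d{\left(B \right)} = -3 + \frac{6 + B}{2 B}$ ($d{\left(B \right)} = -3 + \frac{B + 6}{B + B} = -3 + \frac{6 + B}{2 B}$)
$\sqrt{3936 + \left(r U{\left(4,1 \right)} + d{\left(a{\left(-4 \right)} \right)}\right)} = \sqrt{3936 - \left(\frac{5}{2} - \frac{3}{16} - 288 \cdot 4\right)} = \sqrt{3936 + \left(18 \cdot 64 - \left(\frac{5}{2} - \frac{3}{16}\right)\right)} = \sqrt{3936 + \left(1152 + \left(- \frac{5}{2} + 3 \cdot \frac{1}{16}\right)\right)} = \sqrt{3936 + \left(1152 + \left(- \frac{5}{2} + \frac{3}{16}\right)\right)} = \sqrt{3936 + \left(1152 - \frac{37}{16}\right)} = \sqrt{3936 + \frac{18395}{16}} = \sqrt{\frac{81371}{16}} = \frac{\sqrt{81371}}{4}$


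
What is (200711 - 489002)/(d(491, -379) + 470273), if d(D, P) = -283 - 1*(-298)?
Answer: -288291/470288 ≈ -0.61301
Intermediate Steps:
d(D, P) = 15 (d(D, P) = -283 + 298 = 15)
(200711 - 489002)/(d(491, -379) + 470273) = (200711 - 489002)/(15 + 470273) = -288291/470288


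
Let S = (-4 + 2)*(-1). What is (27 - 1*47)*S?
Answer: -40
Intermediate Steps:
S = 2 (S = -2*(-1) = 2)
(27 - 1*47)*S = (27 - 1*47)*2 = (27 - 47)*2 = -20*2 = -40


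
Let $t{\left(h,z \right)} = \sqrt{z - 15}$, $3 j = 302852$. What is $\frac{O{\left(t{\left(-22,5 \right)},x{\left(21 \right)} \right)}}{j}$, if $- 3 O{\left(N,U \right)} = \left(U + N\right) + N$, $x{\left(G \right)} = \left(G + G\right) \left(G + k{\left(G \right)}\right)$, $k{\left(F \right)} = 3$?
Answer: $- \frac{252}{75713} - \frac{i \sqrt{10}}{151426} \approx -0.0033284 - 2.0883 \cdot 10^{-5} i$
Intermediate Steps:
$j = \frac{302852}{3}$ ($j = \frac{1}{3} \cdot 302852 = \frac{302852}{3} \approx 1.0095 \cdot 10^{5}$)
$x{\left(G \right)} = 2 G \left(3 + G\right)$ ($x{\left(G \right)} = \left(G + G\right) \left(G + 3\right) = 2 G \left(3 + G\right)$)
$t{\left(h,z \right)} = \sqrt{-15 + z}$
$O{\left(N,U \right)} = - \frac{2 N}{3} - \frac{U}{3}$ ($O{\left(N,U \right)} = - \frac{\left(U + N\right) + N}{3} = - \frac{\left(N + U\right) + N}{3} = - \frac{U + 2 N}{3} = - \frac{2 N}{3} - \frac{U}{3}$)
$\frac{O{\left(t{\left(-22,5 \right)},x{\left(21 \right)} \right)}}{j} = \frac{- \frac{2 \sqrt{-15 + 5}}{3} - \frac{2 \cdot 21 \left(3 + 21\right)}{3}}{\frac{302852}{3}} = \left(- \frac{2 \sqrt{-10}}{3} - \frac{2 \cdot 21 \cdot 24}{3}\right) \frac{3}{302852} = \left(- \frac{2 i \sqrt{10}}{3} - 336\right) \frac{3}{302852} = \left(-336 - \frac{2 i \sqrt{10}}{3}\right) \frac{3}{302852} = - \frac{252}{75713} - \frac{i \sqrt{10}}{151426}$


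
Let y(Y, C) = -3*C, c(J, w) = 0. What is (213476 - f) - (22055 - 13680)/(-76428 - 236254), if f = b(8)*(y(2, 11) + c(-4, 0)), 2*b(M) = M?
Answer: 66791385031/312682 ≈ 2.1361e+5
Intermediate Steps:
b(M) = M/2
f = -132 (f = ((1/2)*8)*(-3*11 + 0) = 4*(-33 + 0) = 4*(-33) = -132)
(213476 - f) - (22055 - 13680)/(-76428 - 236254) = (213476 - 1*(-132)) - (22055 - 13680)/(-76428 - 236254) = (213476 + 132) - 8375/(-312682) = 213608 - 8375*(-1)/312682 = 213608 - 1*(-8375/312682) = 213608 + 8375/312682 = 66791385031/312682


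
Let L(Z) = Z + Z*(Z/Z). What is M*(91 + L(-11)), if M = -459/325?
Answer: -31671/325 ≈ -97.449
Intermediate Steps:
M = -459/325 (M = -459*1/325 = -459/325 ≈ -1.4123)
L(Z) = 2*Z (L(Z) = Z + Z*1 = Z + Z = 2*Z)
M*(91 + L(-11)) = -459*(91 + 2*(-11))/325 = -459*(91 - 22)/325 = -459/325*69 = -31671/325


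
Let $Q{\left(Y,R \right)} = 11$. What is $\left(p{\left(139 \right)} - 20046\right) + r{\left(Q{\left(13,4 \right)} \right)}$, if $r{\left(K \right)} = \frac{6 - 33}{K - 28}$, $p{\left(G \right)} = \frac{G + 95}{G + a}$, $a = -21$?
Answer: $- \frac{20102556}{1003} \approx -20042.0$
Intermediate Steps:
$p{\left(G \right)} = \frac{95 + G}{-21 + G}$ ($p{\left(G \right)} = \frac{G + 95}{G - 21} = \frac{95 + G}{-21 + G}$)
$r{\left(K \right)} = - \frac{27}{-28 + K}$
$\left(p{\left(139 \right)} - 20046\right) + r{\left(Q{\left(13,4 \right)} \right)} = \left(\frac{95 + 139}{-21 + 139} - 20046\right) - \frac{27}{-28 + 11} = \left(\frac{1}{118} \cdot 234 - 20046\right) - \frac{27}{-17} = \left(\frac{1}{118} \cdot 234 - 20046\right) - - \frac{27}{17} = \left(\frac{117}{59} - 20046\right) + \frac{27}{17} = - \frac{1182597}{59} + \frac{27}{17} = - \frac{20102556}{1003}$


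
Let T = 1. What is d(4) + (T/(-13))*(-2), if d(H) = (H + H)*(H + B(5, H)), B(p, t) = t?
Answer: 834/13 ≈ 64.154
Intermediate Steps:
d(H) = 4*H² (d(H) = (H + H)*(H + H) = (2*H)*(2*H) = 4*H²)
d(4) + (T/(-13))*(-2) = 4*4² + (1/(-13))*(-2) = 4*16 + (1*(-1/13))*(-2) = 64 - 1/13*(-2) = 64 + 2/13 = 834/13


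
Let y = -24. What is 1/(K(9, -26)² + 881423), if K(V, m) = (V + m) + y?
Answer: 1/883104 ≈ 1.1324e-6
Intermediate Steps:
K(V, m) = -24 + V + m (K(V, m) = (V + m) - 24 = -24 + V + m)
1/(K(9, -26)² + 881423) = 1/((-24 + 9 - 26)² + 881423) = 1/((-41)² + 881423) = 1/(1681 + 881423) = 1/883104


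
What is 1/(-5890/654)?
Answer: -327/2945 ≈ -0.11104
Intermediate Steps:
1/(-5890/654) = 1/(-5890*1/654) = 1/(-2945/327) = -327/2945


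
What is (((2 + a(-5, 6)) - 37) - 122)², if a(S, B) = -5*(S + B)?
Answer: 26244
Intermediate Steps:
a(S, B) = -5*B - 5*S (a(S, B) = -5*(B + S) = -5*B - 5*S)
(((2 + a(-5, 6)) - 37) - 122)² = (((2 + (-5*6 - 5*(-5))) - 37) - 122)² = (((2 + (-30 + 25)) - 37) - 122)² = (((2 - 5) - 37) - 122)² = ((-3 - 37) - 122)² = (-40 - 122)² = (-162)² = 26244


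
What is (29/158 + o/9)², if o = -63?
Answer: 1159929/24964 ≈ 46.464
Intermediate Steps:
(29/158 + o/9)² = (29/158 - 63/9)² = (29*(1/158) - 63*⅑)² = (29/158 - 7)² = (-1077/158)² = 1159929/24964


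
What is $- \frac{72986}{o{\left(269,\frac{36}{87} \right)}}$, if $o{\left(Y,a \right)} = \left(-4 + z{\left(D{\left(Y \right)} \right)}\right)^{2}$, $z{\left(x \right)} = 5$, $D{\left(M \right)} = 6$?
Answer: $-72986$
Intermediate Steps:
$o{\left(Y,a \right)} = 1$ ($o{\left(Y,a \right)} = \left(-4 + 5\right)^{2} = 1^{2} = 1$)
$- \frac{72986}{o{\left(269,\frac{36}{87} \right)}} = - \frac{72986}{1} = \left(-72986\right) 1 = -72986$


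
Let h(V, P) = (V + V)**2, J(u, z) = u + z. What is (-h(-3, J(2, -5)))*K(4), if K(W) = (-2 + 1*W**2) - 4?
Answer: -360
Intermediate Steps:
K(W) = -6 + W**2 (K(W) = (-2 + W**2) - 4 = -6 + W**2)
h(V, P) = 4*V**2 (h(V, P) = (2*V)**2 = 4*V**2)
(-h(-3, J(2, -5)))*K(4) = (-4*(-3)**2)*(-6 + 4**2) = (-4*9)*(-6 + 16) = -1*36*10 = -36*10 = -360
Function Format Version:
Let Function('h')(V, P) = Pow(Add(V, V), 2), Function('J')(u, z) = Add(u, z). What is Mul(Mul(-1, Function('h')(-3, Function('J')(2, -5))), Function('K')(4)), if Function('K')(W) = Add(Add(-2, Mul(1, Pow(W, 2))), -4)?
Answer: -360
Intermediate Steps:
Function('K')(W) = Add(-6, Pow(W, 2)) (Function('K')(W) = Add(Add(-2, Pow(W, 2)), -4) = Add(-6, Pow(W, 2)))
Function('h')(V, P) = Mul(4, Pow(V, 2)) (Function('h')(V, P) = Pow(Mul(2, V), 2) = Mul(4, Pow(V, 2)))
Mul(Mul(-1, Function('h')(-3, Function('J')(2, -5))), Function('K')(4)) = Mul(Mul(-1, Mul(4, Pow(-3, 2))), Add(-6, Pow(4, 2))) = Mul(Mul(-1, Mul(4, 9)), Add(-6, 16)) = Mul(Mul(-1, 36), 10) = Mul(-36, 10) = -360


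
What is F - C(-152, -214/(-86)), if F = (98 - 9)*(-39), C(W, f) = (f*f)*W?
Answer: -4677631/1849 ≈ -2529.8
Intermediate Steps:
C(W, f) = W*f² (C(W, f) = f²*W = W*f²)
F = -3471 (F = 89*(-39) = -3471)
F - C(-152, -214/(-86)) = -3471 - (-152)*(-214/(-86))² = -3471 - (-152)*(-214*(-1/86))² = -3471 - (-152)*(107/43)² = -3471 - (-152)*11449/1849 = -3471 - 1*(-1740248/1849) = -3471 + 1740248/1849 = -4677631/1849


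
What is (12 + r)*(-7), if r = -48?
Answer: 252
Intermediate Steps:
(12 + r)*(-7) = (12 - 48)*(-7) = -36*(-7) = 252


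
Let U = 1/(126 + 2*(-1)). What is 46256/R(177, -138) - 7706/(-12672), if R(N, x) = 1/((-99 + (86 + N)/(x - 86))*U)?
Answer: -7339587701/196416 ≈ -37368.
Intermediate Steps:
U = 1/124 (U = 1/(126 - 2) = 1/124 ≈ 0.0080645)
R(N, x) = 124/(-99 + (86 + N)/(-86 + x)) (R(N, x) = 1/((-99 + (86 + N)/(x - 86))*(1/124)) = 124/(-99 + (86 + N)/(-86 + x)))
46256/R(177, -138) - 7706/(-12672) = 46256/((124*(-86 - 138)/(8600 + 177 - 99*(-138)))) - 7706/(-12672) = 46256/((124*(-224)/(8600 + 177 + 13662))) - 7706*(-1/12672) = 46256/((124*(-224)/22439)) + 3853/6336 = 46256/((124*(1/22439)*(-224))) + 3853/6336 = 46256/(-27776/22439) + 3853/6336 = 46256*(-22439/27776) + 3853/6336 = -9267307/248 + 3853/6336 = -7339587701/196416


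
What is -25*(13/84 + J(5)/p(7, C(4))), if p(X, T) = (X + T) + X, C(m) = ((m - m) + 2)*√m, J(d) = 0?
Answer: -325/84 ≈ -3.8690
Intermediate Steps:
C(m) = 2*√m (C(m) = (0 + 2)*√m = 2*√m)
p(X, T) = T + 2*X (p(X, T) = (T + X) + X = T + 2*X)
-25*(13/84 + J(5)/p(7, C(4))) = -25*(13/84 + 0/(2*√4 + 2*7)) = -25*(13*(1/84) + 0/(2*2 + 14)) = -25*(13/84 + 0/(4 + 14)) = -25*(13/84 + 0/18) = -25*(13/84 + 0*(1/18)) = -25*(13/84 + 0) = -25*13/84 = -325/84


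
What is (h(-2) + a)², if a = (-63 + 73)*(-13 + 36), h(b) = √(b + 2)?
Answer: 52900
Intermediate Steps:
h(b) = √(2 + b)
a = 230 (a = 10*23 = 230)
(h(-2) + a)² = (√(2 - 2) + 230)² = (√0 + 230)² = (0 + 230)² = 230² = 52900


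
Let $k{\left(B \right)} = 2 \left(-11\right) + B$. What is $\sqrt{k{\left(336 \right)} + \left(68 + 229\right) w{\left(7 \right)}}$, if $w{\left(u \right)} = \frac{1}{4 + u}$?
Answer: $\sqrt{341} \approx 18.466$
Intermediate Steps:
$k{\left(B \right)} = -22 + B$
$\sqrt{k{\left(336 \right)} + \left(68 + 229\right) w{\left(7 \right)}} = \sqrt{\left(-22 + 336\right) + \frac{68 + 229}{4 + 7}} = \sqrt{314 + \frac{297}{11}} = \sqrt{314 + 297 \cdot \frac{1}{11}} = \sqrt{314 + 27} = \sqrt{341}$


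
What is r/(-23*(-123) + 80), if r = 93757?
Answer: 93757/2909 ≈ 32.230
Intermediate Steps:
r/(-23*(-123) + 80) = 93757/(-23*(-123) + 80) = 93757/(2829 + 80) = 93757/2909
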